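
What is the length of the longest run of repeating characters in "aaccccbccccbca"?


Input: "aaccccbccccbca"
Scanning for longest run:
  Position 1 ('a'): continues run of 'a', length=2
  Position 2 ('c'): new char, reset run to 1
  Position 3 ('c'): continues run of 'c', length=2
  Position 4 ('c'): continues run of 'c', length=3
  Position 5 ('c'): continues run of 'c', length=4
  Position 6 ('b'): new char, reset run to 1
  Position 7 ('c'): new char, reset run to 1
  Position 8 ('c'): continues run of 'c', length=2
  Position 9 ('c'): continues run of 'c', length=3
  Position 10 ('c'): continues run of 'c', length=4
  Position 11 ('b'): new char, reset run to 1
  Position 12 ('c'): new char, reset run to 1
  Position 13 ('a'): new char, reset run to 1
Longest run: 'c' with length 4

4


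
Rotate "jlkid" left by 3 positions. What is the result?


Input: "jlkid", rotate left by 3
First 3 characters: "jlk"
Remaining characters: "id"
Concatenate remaining + first: "id" + "jlk" = "idjlk"

idjlk


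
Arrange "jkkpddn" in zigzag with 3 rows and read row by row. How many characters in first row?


Zigzag "jkkpddn" into 3 rows:
Placing characters:
  'j' => row 0
  'k' => row 1
  'k' => row 2
  'p' => row 1
  'd' => row 0
  'd' => row 1
  'n' => row 2
Rows:
  Row 0: "jd"
  Row 1: "kpd"
  Row 2: "kn"
First row length: 2

2


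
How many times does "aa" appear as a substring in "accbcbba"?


Searching for "aa" in "accbcbba"
Scanning each position:
  Position 0: "ac" => no
  Position 1: "cc" => no
  Position 2: "cb" => no
  Position 3: "bc" => no
  Position 4: "cb" => no
  Position 5: "bb" => no
  Position 6: "ba" => no
Total occurrences: 0

0


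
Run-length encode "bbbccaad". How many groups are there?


Input: bbbccaad
Scanning for consecutive runs:
  Group 1: 'b' x 3 (positions 0-2)
  Group 2: 'c' x 2 (positions 3-4)
  Group 3: 'a' x 2 (positions 5-6)
  Group 4: 'd' x 1 (positions 7-7)
Total groups: 4

4


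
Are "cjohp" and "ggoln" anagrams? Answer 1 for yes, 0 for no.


Strings: "cjohp", "ggoln"
Sorted first:  chjop
Sorted second: gglno
Differ at position 0: 'c' vs 'g' => not anagrams

0


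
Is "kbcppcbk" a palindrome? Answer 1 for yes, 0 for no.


Input: kbcppcbk
Reversed: kbcppcbk
  Compare pos 0 ('k') with pos 7 ('k'): match
  Compare pos 1 ('b') with pos 6 ('b'): match
  Compare pos 2 ('c') with pos 5 ('c'): match
  Compare pos 3 ('p') with pos 4 ('p'): match
Result: palindrome

1


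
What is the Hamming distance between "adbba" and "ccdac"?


Comparing "adbba" and "ccdac" position by position:
  Position 0: 'a' vs 'c' => differ
  Position 1: 'd' vs 'c' => differ
  Position 2: 'b' vs 'd' => differ
  Position 3: 'b' vs 'a' => differ
  Position 4: 'a' vs 'c' => differ
Total differences (Hamming distance): 5

5


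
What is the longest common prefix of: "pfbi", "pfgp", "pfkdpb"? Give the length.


Words: pfbi, pfgp, pfkdpb
  Position 0: all 'p' => match
  Position 1: all 'f' => match
  Position 2: ('b', 'g', 'k') => mismatch, stop
LCP = "pf" (length 2)

2


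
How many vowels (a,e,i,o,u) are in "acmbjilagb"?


Input: acmbjilagb
Checking each character:
  'a' at position 0: vowel (running total: 1)
  'c' at position 1: consonant
  'm' at position 2: consonant
  'b' at position 3: consonant
  'j' at position 4: consonant
  'i' at position 5: vowel (running total: 2)
  'l' at position 6: consonant
  'a' at position 7: vowel (running total: 3)
  'g' at position 8: consonant
  'b' at position 9: consonant
Total vowels: 3

3


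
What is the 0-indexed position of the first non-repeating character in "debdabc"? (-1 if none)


Input: debdabc
Character frequencies:
  'a': 1
  'b': 2
  'c': 1
  'd': 2
  'e': 1
Scanning left to right for freq == 1:
  Position 0 ('d'): freq=2, skip
  Position 1 ('e'): unique! => answer = 1

1


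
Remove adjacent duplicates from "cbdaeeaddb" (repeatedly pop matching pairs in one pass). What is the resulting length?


Input: cbdaeeaddb
Stack-based adjacent duplicate removal:
  Read 'c': push. Stack: c
  Read 'b': push. Stack: cb
  Read 'd': push. Stack: cbd
  Read 'a': push. Stack: cbda
  Read 'e': push. Stack: cbdae
  Read 'e': matches stack top 'e' => pop. Stack: cbda
  Read 'a': matches stack top 'a' => pop. Stack: cbd
  Read 'd': matches stack top 'd' => pop. Stack: cb
  Read 'd': push. Stack: cbd
  Read 'b': push. Stack: cbdb
Final stack: "cbdb" (length 4)

4


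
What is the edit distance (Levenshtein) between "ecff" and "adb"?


Computing edit distance: "ecff" -> "adb"
DP table:
           a    d    b
      0    1    2    3
  e   1    1    2    3
  c   2    2    2    3
  f   3    3    3    3
  f   4    4    4    4
Edit distance = dp[4][3] = 4

4


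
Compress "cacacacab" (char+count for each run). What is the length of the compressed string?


Input: cacacacab
Runs:
  'c' x 1 => "c1"
  'a' x 1 => "a1"
  'c' x 1 => "c1"
  'a' x 1 => "a1"
  'c' x 1 => "c1"
  'a' x 1 => "a1"
  'c' x 1 => "c1"
  'a' x 1 => "a1"
  'b' x 1 => "b1"
Compressed: "c1a1c1a1c1a1c1a1b1"
Compressed length: 18

18


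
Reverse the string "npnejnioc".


Input: npnejnioc
Reading characters right to left:
  Position 8: 'c'
  Position 7: 'o'
  Position 6: 'i'
  Position 5: 'n'
  Position 4: 'j'
  Position 3: 'e'
  Position 2: 'n'
  Position 1: 'p'
  Position 0: 'n'
Reversed: coinjenpn

coinjenpn


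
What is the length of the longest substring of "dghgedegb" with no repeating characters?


Input: "dghgedegb"
Sliding window (track last position of each char):
  Position 0 ('d'): window [0,0] length 1 -- new best
  Position 1 ('g'): window [0,1] length 2 -- new best
  Position 2 ('h'): window [0,2] length 3 -- new best
  Position 3 ('g'): repeat (last at 1), move window start to 2
  Position 3 ('g'): window [2,3] length 2
  Position 4 ('e'): window [2,4] length 3
  Position 5 ('d'): window [2,5] length 4 -- new best
  Position 6 ('e'): repeat (last at 4), move window start to 5
  Position 6 ('e'): window [5,6] length 2
  Position 7 ('g'): window [5,7] length 3
  Position 8 ('b'): window [5,8] length 4
Longest substring with no repeats: "hged" with length 4

4


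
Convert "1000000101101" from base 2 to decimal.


Input: "1000000101101" in base 2
Positional expansion:
  Digit '1' (value 1) x 2^12 = 4096
  Digit '0' (value 0) x 2^11 = 0
  Digit '0' (value 0) x 2^10 = 0
  Digit '0' (value 0) x 2^9 = 0
  Digit '0' (value 0) x 2^8 = 0
  Digit '0' (value 0) x 2^7 = 0
  Digit '0' (value 0) x 2^6 = 0
  Digit '1' (value 1) x 2^5 = 32
  Digit '0' (value 0) x 2^4 = 0
  Digit '1' (value 1) x 2^3 = 8
  Digit '1' (value 1) x 2^2 = 4
  Digit '0' (value 0) x 2^1 = 0
  Digit '1' (value 1) x 2^0 = 1
Sum = 4141

4141


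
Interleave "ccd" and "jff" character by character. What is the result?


Interleaving "ccd" and "jff":
  Position 0: 'c' from first, 'j' from second => "cj"
  Position 1: 'c' from first, 'f' from second => "cf"
  Position 2: 'd' from first, 'f' from second => "df"
Result: cjcfdf

cjcfdf


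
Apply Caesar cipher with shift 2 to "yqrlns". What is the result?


Caesar cipher: shift "yqrlns" by 2
  'y' (pos 24) + 2 = pos 0 = 'a'
  'q' (pos 16) + 2 = pos 18 = 's'
  'r' (pos 17) + 2 = pos 19 = 't'
  'l' (pos 11) + 2 = pos 13 = 'n'
  'n' (pos 13) + 2 = pos 15 = 'p'
  's' (pos 18) + 2 = pos 20 = 'u'
Result: astnpu

astnpu


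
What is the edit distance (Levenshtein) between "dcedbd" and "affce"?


Computing edit distance: "dcedbd" -> "affce"
DP table:
           a    f    f    c    e
      0    1    2    3    4    5
  d   1    1    2    3    4    5
  c   2    2    2    3    3    4
  e   3    3    3    3    4    3
  d   4    4    4    4    4    4
  b   5    5    5    5    5    5
  d   6    6    6    6    6    6
Edit distance = dp[6][5] = 6

6


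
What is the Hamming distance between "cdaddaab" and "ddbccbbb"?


Comparing "cdaddaab" and "ddbccbbb" position by position:
  Position 0: 'c' vs 'd' => differ
  Position 1: 'd' vs 'd' => same
  Position 2: 'a' vs 'b' => differ
  Position 3: 'd' vs 'c' => differ
  Position 4: 'd' vs 'c' => differ
  Position 5: 'a' vs 'b' => differ
  Position 6: 'a' vs 'b' => differ
  Position 7: 'b' vs 'b' => same
Total differences (Hamming distance): 6

6


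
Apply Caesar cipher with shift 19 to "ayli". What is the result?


Caesar cipher: shift "ayli" by 19
  'a' (pos 0) + 19 = pos 19 = 't'
  'y' (pos 24) + 19 = pos 17 = 'r'
  'l' (pos 11) + 19 = pos 4 = 'e'
  'i' (pos 8) + 19 = pos 1 = 'b'
Result: treb

treb


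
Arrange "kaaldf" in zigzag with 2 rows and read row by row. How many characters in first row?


Zigzag "kaaldf" into 2 rows:
Placing characters:
  'k' => row 0
  'a' => row 1
  'a' => row 0
  'l' => row 1
  'd' => row 0
  'f' => row 1
Rows:
  Row 0: "kad"
  Row 1: "alf"
First row length: 3

3


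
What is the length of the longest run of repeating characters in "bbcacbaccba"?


Input: "bbcacbaccba"
Scanning for longest run:
  Position 1 ('b'): continues run of 'b', length=2
  Position 2 ('c'): new char, reset run to 1
  Position 3 ('a'): new char, reset run to 1
  Position 4 ('c'): new char, reset run to 1
  Position 5 ('b'): new char, reset run to 1
  Position 6 ('a'): new char, reset run to 1
  Position 7 ('c'): new char, reset run to 1
  Position 8 ('c'): continues run of 'c', length=2
  Position 9 ('b'): new char, reset run to 1
  Position 10 ('a'): new char, reset run to 1
Longest run: 'b' with length 2

2


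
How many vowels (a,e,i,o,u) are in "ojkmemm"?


Input: ojkmemm
Checking each character:
  'o' at position 0: vowel (running total: 1)
  'j' at position 1: consonant
  'k' at position 2: consonant
  'm' at position 3: consonant
  'e' at position 4: vowel (running total: 2)
  'm' at position 5: consonant
  'm' at position 6: consonant
Total vowels: 2

2


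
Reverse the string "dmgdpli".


Input: dmgdpli
Reading characters right to left:
  Position 6: 'i'
  Position 5: 'l'
  Position 4: 'p'
  Position 3: 'd'
  Position 2: 'g'
  Position 1: 'm'
  Position 0: 'd'
Reversed: ilpdgmd

ilpdgmd


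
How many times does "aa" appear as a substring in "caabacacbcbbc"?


Searching for "aa" in "caabacacbcbbc"
Scanning each position:
  Position 0: "ca" => no
  Position 1: "aa" => MATCH
  Position 2: "ab" => no
  Position 3: "ba" => no
  Position 4: "ac" => no
  Position 5: "ca" => no
  Position 6: "ac" => no
  Position 7: "cb" => no
  Position 8: "bc" => no
  Position 9: "cb" => no
  Position 10: "bb" => no
  Position 11: "bc" => no
Total occurrences: 1

1


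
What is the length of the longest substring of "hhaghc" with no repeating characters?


Input: "hhaghc"
Sliding window (track last position of each char):
  Position 0 ('h'): window [0,0] length 1 -- new best
  Position 1 ('h'): repeat (last at 0), move window start to 1
  Position 1 ('h'): window [1,1] length 1
  Position 2 ('a'): window [1,2] length 2 -- new best
  Position 3 ('g'): window [1,3] length 3 -- new best
  Position 4 ('h'): repeat (last at 1), move window start to 2
  Position 4 ('h'): window [2,4] length 3
  Position 5 ('c'): window [2,5] length 4 -- new best
Longest substring with no repeats: "aghc" with length 4

4


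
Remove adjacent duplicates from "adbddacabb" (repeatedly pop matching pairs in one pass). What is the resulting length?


Input: adbddacabb
Stack-based adjacent duplicate removal:
  Read 'a': push. Stack: a
  Read 'd': push. Stack: ad
  Read 'b': push. Stack: adb
  Read 'd': push. Stack: adbd
  Read 'd': matches stack top 'd' => pop. Stack: adb
  Read 'a': push. Stack: adba
  Read 'c': push. Stack: adbac
  Read 'a': push. Stack: adbaca
  Read 'b': push. Stack: adbacab
  Read 'b': matches stack top 'b' => pop. Stack: adbaca
Final stack: "adbaca" (length 6)

6


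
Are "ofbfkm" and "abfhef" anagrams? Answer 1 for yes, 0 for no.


Strings: "ofbfkm", "abfhef"
Sorted first:  bffkmo
Sorted second: abeffh
Differ at position 0: 'b' vs 'a' => not anagrams

0


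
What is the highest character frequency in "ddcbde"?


Input: ddcbde
Character counts:
  'b': 1
  'c': 1
  'd': 3
  'e': 1
Maximum frequency: 3

3


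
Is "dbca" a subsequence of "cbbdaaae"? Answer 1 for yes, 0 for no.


Check if "dbca" is a subsequence of "cbbdaaae"
Greedy scan:
  Position 0 ('c'): no match needed
  Position 1 ('b'): no match needed
  Position 2 ('b'): no match needed
  Position 3 ('d'): matches sub[0] = 'd'
  Position 4 ('a'): no match needed
  Position 5 ('a'): no match needed
  Position 6 ('a'): no match needed
  Position 7 ('e'): no match needed
Only matched 1/4 characters => not a subsequence

0


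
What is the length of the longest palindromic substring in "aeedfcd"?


Input: "aeedfcd"
Checking substrings for palindromes:
  [1:3] "ee" (len 2) => palindrome
Longest palindromic substring: "ee" with length 2

2


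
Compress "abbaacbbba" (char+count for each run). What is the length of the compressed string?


Input: abbaacbbba
Runs:
  'a' x 1 => "a1"
  'b' x 2 => "b2"
  'a' x 2 => "a2"
  'c' x 1 => "c1"
  'b' x 3 => "b3"
  'a' x 1 => "a1"
Compressed: "a1b2a2c1b3a1"
Compressed length: 12

12


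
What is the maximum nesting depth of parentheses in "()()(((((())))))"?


Input: "()()(((((())))))"
Tracking depth:
  Position 0 '(': depth becomes 1
  Position 1 ')': depth becomes 0
  Position 2 '(': depth becomes 1
  Position 3 ')': depth becomes 0
  Position 4 '(': depth becomes 1
  Position 5 '(': depth becomes 2
  Position 6 '(': depth becomes 3
  Position 7 '(': depth becomes 4
  Position 8 '(': depth becomes 5
  Position 9 '(': depth becomes 6
  Position 10 ')': depth becomes 5
  Position 11 ')': depth becomes 4
  Position 12 ')': depth becomes 3
  Position 13 ')': depth becomes 2
  Position 14 ')': depth becomes 1
  Position 15 ')': depth becomes 0
Maximum depth reached: 6

6


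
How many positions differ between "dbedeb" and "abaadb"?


Comparing "dbedeb" and "abaadb" position by position:
  Position 0: 'd' vs 'a' => DIFFER
  Position 1: 'b' vs 'b' => same
  Position 2: 'e' vs 'a' => DIFFER
  Position 3: 'd' vs 'a' => DIFFER
  Position 4: 'e' vs 'd' => DIFFER
  Position 5: 'b' vs 'b' => same
Positions that differ: 4

4


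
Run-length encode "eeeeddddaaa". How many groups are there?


Input: eeeeddddaaa
Scanning for consecutive runs:
  Group 1: 'e' x 4 (positions 0-3)
  Group 2: 'd' x 4 (positions 4-7)
  Group 3: 'a' x 3 (positions 8-10)
Total groups: 3

3


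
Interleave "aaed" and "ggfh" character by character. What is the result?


Interleaving "aaed" and "ggfh":
  Position 0: 'a' from first, 'g' from second => "ag"
  Position 1: 'a' from first, 'g' from second => "ag"
  Position 2: 'e' from first, 'f' from second => "ef"
  Position 3: 'd' from first, 'h' from second => "dh"
Result: agagefdh

agagefdh


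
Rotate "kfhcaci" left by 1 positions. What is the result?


Input: "kfhcaci", rotate left by 1
First 1 characters: "k"
Remaining characters: "fhcaci"
Concatenate remaining + first: "fhcaci" + "k" = "fhcacik"

fhcacik


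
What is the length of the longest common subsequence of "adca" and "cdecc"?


LCS of "adca" and "cdecc"
DP table:
           c    d    e    c    c
      0    0    0    0    0    0
  a   0    0    0    0    0    0
  d   0    0    1    1    1    1
  c   0    1    1    1    2    2
  a   0    1    1    1    2    2
LCS length = dp[4][5] = 2

2


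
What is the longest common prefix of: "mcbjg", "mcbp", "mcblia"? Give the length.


Words: mcbjg, mcbp, mcblia
  Position 0: all 'm' => match
  Position 1: all 'c' => match
  Position 2: all 'b' => match
  Position 3: ('j', 'p', 'l') => mismatch, stop
LCP = "mcb" (length 3)

3


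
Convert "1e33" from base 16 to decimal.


Input: "1e33" in base 16
Positional expansion:
  Digit '1' (value 1) x 16^3 = 4096
  Digit 'e' (value 14) x 16^2 = 3584
  Digit '3' (value 3) x 16^1 = 48
  Digit '3' (value 3) x 16^0 = 3
Sum = 7731

7731


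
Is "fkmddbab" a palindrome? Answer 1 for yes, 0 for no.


Input: fkmddbab
Reversed: babddmkf
  Compare pos 0 ('f') with pos 7 ('b'): MISMATCH
  Compare pos 1 ('k') with pos 6 ('a'): MISMATCH
  Compare pos 2 ('m') with pos 5 ('b'): MISMATCH
  Compare pos 3 ('d') with pos 4 ('d'): match
Result: not a palindrome

0


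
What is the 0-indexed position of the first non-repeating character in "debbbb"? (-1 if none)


Input: debbbb
Character frequencies:
  'b': 4
  'd': 1
  'e': 1
Scanning left to right for freq == 1:
  Position 0 ('d'): unique! => answer = 0

0


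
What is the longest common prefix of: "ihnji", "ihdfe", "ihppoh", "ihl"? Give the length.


Words: ihnji, ihdfe, ihppoh, ihl
  Position 0: all 'i' => match
  Position 1: all 'h' => match
  Position 2: ('n', 'd', 'p', 'l') => mismatch, stop
LCP = "ih" (length 2)

2


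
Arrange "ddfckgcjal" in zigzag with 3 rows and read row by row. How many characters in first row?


Zigzag "ddfckgcjal" into 3 rows:
Placing characters:
  'd' => row 0
  'd' => row 1
  'f' => row 2
  'c' => row 1
  'k' => row 0
  'g' => row 1
  'c' => row 2
  'j' => row 1
  'a' => row 0
  'l' => row 1
Rows:
  Row 0: "dka"
  Row 1: "dcgjl"
  Row 2: "fc"
First row length: 3

3


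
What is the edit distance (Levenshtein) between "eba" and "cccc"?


Computing edit distance: "eba" -> "cccc"
DP table:
           c    c    c    c
      0    1    2    3    4
  e   1    1    2    3    4
  b   2    2    2    3    4
  a   3    3    3    3    4
Edit distance = dp[3][4] = 4

4


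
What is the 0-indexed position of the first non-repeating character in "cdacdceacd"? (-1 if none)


Input: cdacdceacd
Character frequencies:
  'a': 2
  'c': 4
  'd': 3
  'e': 1
Scanning left to right for freq == 1:
  Position 0 ('c'): freq=4, skip
  Position 1 ('d'): freq=3, skip
  Position 2 ('a'): freq=2, skip
  Position 3 ('c'): freq=4, skip
  Position 4 ('d'): freq=3, skip
  Position 5 ('c'): freq=4, skip
  Position 6 ('e'): unique! => answer = 6

6


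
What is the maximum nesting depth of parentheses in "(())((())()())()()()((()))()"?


Input: "(())((())()())()()()((()))()"
Tracking depth:
  Position 0 '(': depth becomes 1
  Position 1 '(': depth becomes 2
  Position 2 ')': depth becomes 1
  Position 3 ')': depth becomes 0
  Position 4 '(': depth becomes 1
  Position 5 '(': depth becomes 2
  Position 6 '(': depth becomes 3
  Position 7 ')': depth becomes 2
  Position 8 ')': depth becomes 1
  Position 9 '(': depth becomes 2
  Position 10 ')': depth becomes 1
  Position 11 '(': depth becomes 2
  Position 12 ')': depth becomes 1
  Position 13 ')': depth becomes 0
  Position 14 '(': depth becomes 1
  Position 15 ')': depth becomes 0
  Position 16 '(': depth becomes 1
  Position 17 ')': depth becomes 0
  Position 18 '(': depth becomes 1
  Position 19 ')': depth becomes 0
  Position 20 '(': depth becomes 1
  Position 21 '(': depth becomes 2
  Position 22 '(': depth becomes 3
  Position 23 ')': depth becomes 2
  Position 24 ')': depth becomes 1
  Position 25 ')': depth becomes 0
  Position 26 '(': depth becomes 1
  Position 27 ')': depth becomes 0
Maximum depth reached: 3

3


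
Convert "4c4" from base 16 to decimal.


Input: "4c4" in base 16
Positional expansion:
  Digit '4' (value 4) x 16^2 = 1024
  Digit 'c' (value 12) x 16^1 = 192
  Digit '4' (value 4) x 16^0 = 4
Sum = 1220

1220


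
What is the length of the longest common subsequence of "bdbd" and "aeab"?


LCS of "bdbd" and "aeab"
DP table:
           a    e    a    b
      0    0    0    0    0
  b   0    0    0    0    1
  d   0    0    0    0    1
  b   0    0    0    0    1
  d   0    0    0    0    1
LCS length = dp[4][4] = 1

1


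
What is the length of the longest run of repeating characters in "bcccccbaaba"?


Input: "bcccccbaaba"
Scanning for longest run:
  Position 1 ('c'): new char, reset run to 1
  Position 2 ('c'): continues run of 'c', length=2
  Position 3 ('c'): continues run of 'c', length=3
  Position 4 ('c'): continues run of 'c', length=4
  Position 5 ('c'): continues run of 'c', length=5
  Position 6 ('b'): new char, reset run to 1
  Position 7 ('a'): new char, reset run to 1
  Position 8 ('a'): continues run of 'a', length=2
  Position 9 ('b'): new char, reset run to 1
  Position 10 ('a'): new char, reset run to 1
Longest run: 'c' with length 5

5


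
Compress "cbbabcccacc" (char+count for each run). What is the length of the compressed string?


Input: cbbabcccacc
Runs:
  'c' x 1 => "c1"
  'b' x 2 => "b2"
  'a' x 1 => "a1"
  'b' x 1 => "b1"
  'c' x 3 => "c3"
  'a' x 1 => "a1"
  'c' x 2 => "c2"
Compressed: "c1b2a1b1c3a1c2"
Compressed length: 14

14


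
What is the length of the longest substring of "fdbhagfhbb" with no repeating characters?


Input: "fdbhagfhbb"
Sliding window (track last position of each char):
  Position 0 ('f'): window [0,0] length 1 -- new best
  Position 1 ('d'): window [0,1] length 2 -- new best
  Position 2 ('b'): window [0,2] length 3 -- new best
  Position 3 ('h'): window [0,3] length 4 -- new best
  Position 4 ('a'): window [0,4] length 5 -- new best
  Position 5 ('g'): window [0,5] length 6 -- new best
  Position 6 ('f'): repeat (last at 0), move window start to 1
  Position 6 ('f'): window [1,6] length 6
  Position 7 ('h'): repeat (last at 3), move window start to 4
  Position 7 ('h'): window [4,7] length 4
  Position 8 ('b'): window [4,8] length 5
  Position 9 ('b'): repeat (last at 8), move window start to 9
  Position 9 ('b'): window [9,9] length 1
Longest substring with no repeats: "fdbhag" with length 6

6


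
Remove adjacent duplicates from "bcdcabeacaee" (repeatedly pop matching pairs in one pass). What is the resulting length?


Input: bcdcabeacaee
Stack-based adjacent duplicate removal:
  Read 'b': push. Stack: b
  Read 'c': push. Stack: bc
  Read 'd': push. Stack: bcd
  Read 'c': push. Stack: bcdc
  Read 'a': push. Stack: bcdca
  Read 'b': push. Stack: bcdcab
  Read 'e': push. Stack: bcdcabe
  Read 'a': push. Stack: bcdcabea
  Read 'c': push. Stack: bcdcabeac
  Read 'a': push. Stack: bcdcabeaca
  Read 'e': push. Stack: bcdcabeacae
  Read 'e': matches stack top 'e' => pop. Stack: bcdcabeaca
Final stack: "bcdcabeaca" (length 10)

10


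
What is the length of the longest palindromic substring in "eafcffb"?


Input: "eafcffb"
Checking substrings for palindromes:
  [2:5] "fcf" (len 3) => palindrome
  [4:6] "ff" (len 2) => palindrome
Longest palindromic substring: "fcf" with length 3

3


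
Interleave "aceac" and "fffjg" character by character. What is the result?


Interleaving "aceac" and "fffjg":
  Position 0: 'a' from first, 'f' from second => "af"
  Position 1: 'c' from first, 'f' from second => "cf"
  Position 2: 'e' from first, 'f' from second => "ef"
  Position 3: 'a' from first, 'j' from second => "aj"
  Position 4: 'c' from first, 'g' from second => "cg"
Result: afcfefajcg

afcfefajcg


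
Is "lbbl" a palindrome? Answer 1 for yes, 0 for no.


Input: lbbl
Reversed: lbbl
  Compare pos 0 ('l') with pos 3 ('l'): match
  Compare pos 1 ('b') with pos 2 ('b'): match
Result: palindrome

1


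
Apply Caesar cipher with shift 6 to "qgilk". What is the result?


Caesar cipher: shift "qgilk" by 6
  'q' (pos 16) + 6 = pos 22 = 'w'
  'g' (pos 6) + 6 = pos 12 = 'm'
  'i' (pos 8) + 6 = pos 14 = 'o'
  'l' (pos 11) + 6 = pos 17 = 'r'
  'k' (pos 10) + 6 = pos 16 = 'q'
Result: wmorq

wmorq


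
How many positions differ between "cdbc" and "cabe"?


Comparing "cdbc" and "cabe" position by position:
  Position 0: 'c' vs 'c' => same
  Position 1: 'd' vs 'a' => DIFFER
  Position 2: 'b' vs 'b' => same
  Position 3: 'c' vs 'e' => DIFFER
Positions that differ: 2

2


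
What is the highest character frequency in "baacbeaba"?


Input: baacbeaba
Character counts:
  'a': 4
  'b': 3
  'c': 1
  'e': 1
Maximum frequency: 4

4


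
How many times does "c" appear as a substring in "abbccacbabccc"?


Searching for "c" in "abbccacbabccc"
Scanning each position:
  Position 0: "a" => no
  Position 1: "b" => no
  Position 2: "b" => no
  Position 3: "c" => MATCH
  Position 4: "c" => MATCH
  Position 5: "a" => no
  Position 6: "c" => MATCH
  Position 7: "b" => no
  Position 8: "a" => no
  Position 9: "b" => no
  Position 10: "c" => MATCH
  Position 11: "c" => MATCH
  Position 12: "c" => MATCH
Total occurrences: 6

6


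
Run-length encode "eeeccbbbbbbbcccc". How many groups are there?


Input: eeeccbbbbbbbcccc
Scanning for consecutive runs:
  Group 1: 'e' x 3 (positions 0-2)
  Group 2: 'c' x 2 (positions 3-4)
  Group 3: 'b' x 7 (positions 5-11)
  Group 4: 'c' x 4 (positions 12-15)
Total groups: 4

4


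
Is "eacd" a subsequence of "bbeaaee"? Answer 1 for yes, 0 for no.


Check if "eacd" is a subsequence of "bbeaaee"
Greedy scan:
  Position 0 ('b'): no match needed
  Position 1 ('b'): no match needed
  Position 2 ('e'): matches sub[0] = 'e'
  Position 3 ('a'): matches sub[1] = 'a'
  Position 4 ('a'): no match needed
  Position 5 ('e'): no match needed
  Position 6 ('e'): no match needed
Only matched 2/4 characters => not a subsequence

0


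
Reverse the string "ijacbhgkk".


Input: ijacbhgkk
Reading characters right to left:
  Position 8: 'k'
  Position 7: 'k'
  Position 6: 'g'
  Position 5: 'h'
  Position 4: 'b'
  Position 3: 'c'
  Position 2: 'a'
  Position 1: 'j'
  Position 0: 'i'
Reversed: kkghbcaji

kkghbcaji


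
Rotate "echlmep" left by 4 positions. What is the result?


Input: "echlmep", rotate left by 4
First 4 characters: "echl"
Remaining characters: "mep"
Concatenate remaining + first: "mep" + "echl" = "mepechl"

mepechl


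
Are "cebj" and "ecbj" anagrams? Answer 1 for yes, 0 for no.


Strings: "cebj", "ecbj"
Sorted first:  bcej
Sorted second: bcej
Sorted forms match => anagrams

1


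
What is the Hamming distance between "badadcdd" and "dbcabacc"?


Comparing "badadcdd" and "dbcabacc" position by position:
  Position 0: 'b' vs 'd' => differ
  Position 1: 'a' vs 'b' => differ
  Position 2: 'd' vs 'c' => differ
  Position 3: 'a' vs 'a' => same
  Position 4: 'd' vs 'b' => differ
  Position 5: 'c' vs 'a' => differ
  Position 6: 'd' vs 'c' => differ
  Position 7: 'd' vs 'c' => differ
Total differences (Hamming distance): 7

7


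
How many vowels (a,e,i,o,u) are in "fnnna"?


Input: fnnna
Checking each character:
  'f' at position 0: consonant
  'n' at position 1: consonant
  'n' at position 2: consonant
  'n' at position 3: consonant
  'a' at position 4: vowel (running total: 1)
Total vowels: 1

1


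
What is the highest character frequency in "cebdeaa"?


Input: cebdeaa
Character counts:
  'a': 2
  'b': 1
  'c': 1
  'd': 1
  'e': 2
Maximum frequency: 2

2


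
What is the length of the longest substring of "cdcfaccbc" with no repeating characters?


Input: "cdcfaccbc"
Sliding window (track last position of each char):
  Position 0 ('c'): window [0,0] length 1 -- new best
  Position 1 ('d'): window [0,1] length 2 -- new best
  Position 2 ('c'): repeat (last at 0), move window start to 1
  Position 2 ('c'): window [1,2] length 2
  Position 3 ('f'): window [1,3] length 3 -- new best
  Position 4 ('a'): window [1,4] length 4 -- new best
  Position 5 ('c'): repeat (last at 2), move window start to 3
  Position 5 ('c'): window [3,5] length 3
  Position 6 ('c'): repeat (last at 5), move window start to 6
  Position 6 ('c'): window [6,6] length 1
  Position 7 ('b'): window [6,7] length 2
  Position 8 ('c'): repeat (last at 6), move window start to 7
  Position 8 ('c'): window [7,8] length 2
Longest substring with no repeats: "dcfa" with length 4

4


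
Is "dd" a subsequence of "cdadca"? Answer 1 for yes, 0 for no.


Check if "dd" is a subsequence of "cdadca"
Greedy scan:
  Position 0 ('c'): no match needed
  Position 1 ('d'): matches sub[0] = 'd'
  Position 2 ('a'): no match needed
  Position 3 ('d'): matches sub[1] = 'd'
  Position 4 ('c'): no match needed
  Position 5 ('a'): no match needed
All 2 characters matched => is a subsequence

1


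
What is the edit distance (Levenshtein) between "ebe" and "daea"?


Computing edit distance: "ebe" -> "daea"
DP table:
           d    a    e    a
      0    1    2    3    4
  e   1    1    2    2    3
  b   2    2    2    3    3
  e   3    3    3    2    3
Edit distance = dp[3][4] = 3

3


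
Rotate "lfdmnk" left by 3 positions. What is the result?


Input: "lfdmnk", rotate left by 3
First 3 characters: "lfd"
Remaining characters: "mnk"
Concatenate remaining + first: "mnk" + "lfd" = "mnklfd"

mnklfd


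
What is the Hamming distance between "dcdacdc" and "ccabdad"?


Comparing "dcdacdc" and "ccabdad" position by position:
  Position 0: 'd' vs 'c' => differ
  Position 1: 'c' vs 'c' => same
  Position 2: 'd' vs 'a' => differ
  Position 3: 'a' vs 'b' => differ
  Position 4: 'c' vs 'd' => differ
  Position 5: 'd' vs 'a' => differ
  Position 6: 'c' vs 'd' => differ
Total differences (Hamming distance): 6

6


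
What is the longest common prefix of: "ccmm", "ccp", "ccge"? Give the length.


Words: ccmm, ccp, ccge
  Position 0: all 'c' => match
  Position 1: all 'c' => match
  Position 2: ('m', 'p', 'g') => mismatch, stop
LCP = "cc" (length 2)

2


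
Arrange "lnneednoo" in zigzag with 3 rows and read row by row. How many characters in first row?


Zigzag "lnneednoo" into 3 rows:
Placing characters:
  'l' => row 0
  'n' => row 1
  'n' => row 2
  'e' => row 1
  'e' => row 0
  'd' => row 1
  'n' => row 2
  'o' => row 1
  'o' => row 0
Rows:
  Row 0: "leo"
  Row 1: "nedo"
  Row 2: "nn"
First row length: 3

3


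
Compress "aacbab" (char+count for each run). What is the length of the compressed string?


Input: aacbab
Runs:
  'a' x 2 => "a2"
  'c' x 1 => "c1"
  'b' x 1 => "b1"
  'a' x 1 => "a1"
  'b' x 1 => "b1"
Compressed: "a2c1b1a1b1"
Compressed length: 10

10


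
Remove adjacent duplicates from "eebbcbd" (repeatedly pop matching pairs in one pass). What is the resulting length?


Input: eebbcbd
Stack-based adjacent duplicate removal:
  Read 'e': push. Stack: e
  Read 'e': matches stack top 'e' => pop. Stack: (empty)
  Read 'b': push. Stack: b
  Read 'b': matches stack top 'b' => pop. Stack: (empty)
  Read 'c': push. Stack: c
  Read 'b': push. Stack: cb
  Read 'd': push. Stack: cbd
Final stack: "cbd" (length 3)

3


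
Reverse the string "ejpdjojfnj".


Input: ejpdjojfnj
Reading characters right to left:
  Position 9: 'j'
  Position 8: 'n'
  Position 7: 'f'
  Position 6: 'j'
  Position 5: 'o'
  Position 4: 'j'
  Position 3: 'd'
  Position 2: 'p'
  Position 1: 'j'
  Position 0: 'e'
Reversed: jnfjojdpje

jnfjojdpje


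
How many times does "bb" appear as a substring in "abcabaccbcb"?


Searching for "bb" in "abcabaccbcb"
Scanning each position:
  Position 0: "ab" => no
  Position 1: "bc" => no
  Position 2: "ca" => no
  Position 3: "ab" => no
  Position 4: "ba" => no
  Position 5: "ac" => no
  Position 6: "cc" => no
  Position 7: "cb" => no
  Position 8: "bc" => no
  Position 9: "cb" => no
Total occurrences: 0

0


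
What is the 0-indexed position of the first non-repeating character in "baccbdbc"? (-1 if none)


Input: baccbdbc
Character frequencies:
  'a': 1
  'b': 3
  'c': 3
  'd': 1
Scanning left to right for freq == 1:
  Position 0 ('b'): freq=3, skip
  Position 1 ('a'): unique! => answer = 1

1


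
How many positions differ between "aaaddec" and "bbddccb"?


Comparing "aaaddec" and "bbddccb" position by position:
  Position 0: 'a' vs 'b' => DIFFER
  Position 1: 'a' vs 'b' => DIFFER
  Position 2: 'a' vs 'd' => DIFFER
  Position 3: 'd' vs 'd' => same
  Position 4: 'd' vs 'c' => DIFFER
  Position 5: 'e' vs 'c' => DIFFER
  Position 6: 'c' vs 'b' => DIFFER
Positions that differ: 6

6


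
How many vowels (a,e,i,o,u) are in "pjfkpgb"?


Input: pjfkpgb
Checking each character:
  'p' at position 0: consonant
  'j' at position 1: consonant
  'f' at position 2: consonant
  'k' at position 3: consonant
  'p' at position 4: consonant
  'g' at position 5: consonant
  'b' at position 6: consonant
Total vowels: 0

0


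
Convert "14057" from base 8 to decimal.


Input: "14057" in base 8
Positional expansion:
  Digit '1' (value 1) x 8^4 = 4096
  Digit '4' (value 4) x 8^3 = 2048
  Digit '0' (value 0) x 8^2 = 0
  Digit '5' (value 5) x 8^1 = 40
  Digit '7' (value 7) x 8^0 = 7
Sum = 6191

6191


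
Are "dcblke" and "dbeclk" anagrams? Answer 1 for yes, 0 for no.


Strings: "dcblke", "dbeclk"
Sorted first:  bcdekl
Sorted second: bcdekl
Sorted forms match => anagrams

1


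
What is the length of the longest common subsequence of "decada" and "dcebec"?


LCS of "decada" and "dcebec"
DP table:
           d    c    e    b    e    c
      0    0    0    0    0    0    0
  d   0    1    1    1    1    1    1
  e   0    1    1    2    2    2    2
  c   0    1    2    2    2    2    3
  a   0    1    2    2    2    2    3
  d   0    1    2    2    2    2    3
  a   0    1    2    2    2    2    3
LCS length = dp[6][6] = 3

3


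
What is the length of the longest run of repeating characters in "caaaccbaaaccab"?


Input: "caaaccbaaaccab"
Scanning for longest run:
  Position 1 ('a'): new char, reset run to 1
  Position 2 ('a'): continues run of 'a', length=2
  Position 3 ('a'): continues run of 'a', length=3
  Position 4 ('c'): new char, reset run to 1
  Position 5 ('c'): continues run of 'c', length=2
  Position 6 ('b'): new char, reset run to 1
  Position 7 ('a'): new char, reset run to 1
  Position 8 ('a'): continues run of 'a', length=2
  Position 9 ('a'): continues run of 'a', length=3
  Position 10 ('c'): new char, reset run to 1
  Position 11 ('c'): continues run of 'c', length=2
  Position 12 ('a'): new char, reset run to 1
  Position 13 ('b'): new char, reset run to 1
Longest run: 'a' with length 3

3


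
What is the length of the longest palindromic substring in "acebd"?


Input: "acebd"
Checking substrings for palindromes:
  No multi-char palindromic substrings found
Longest palindromic substring: "a" with length 1

1


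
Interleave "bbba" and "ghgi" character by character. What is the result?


Interleaving "bbba" and "ghgi":
  Position 0: 'b' from first, 'g' from second => "bg"
  Position 1: 'b' from first, 'h' from second => "bh"
  Position 2: 'b' from first, 'g' from second => "bg"
  Position 3: 'a' from first, 'i' from second => "ai"
Result: bgbhbgai

bgbhbgai


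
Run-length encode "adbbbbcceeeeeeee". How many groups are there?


Input: adbbbbcceeeeeeee
Scanning for consecutive runs:
  Group 1: 'a' x 1 (positions 0-0)
  Group 2: 'd' x 1 (positions 1-1)
  Group 3: 'b' x 4 (positions 2-5)
  Group 4: 'c' x 2 (positions 6-7)
  Group 5: 'e' x 8 (positions 8-15)
Total groups: 5

5


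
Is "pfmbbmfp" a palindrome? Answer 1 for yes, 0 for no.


Input: pfmbbmfp
Reversed: pfmbbmfp
  Compare pos 0 ('p') with pos 7 ('p'): match
  Compare pos 1 ('f') with pos 6 ('f'): match
  Compare pos 2 ('m') with pos 5 ('m'): match
  Compare pos 3 ('b') with pos 4 ('b'): match
Result: palindrome

1


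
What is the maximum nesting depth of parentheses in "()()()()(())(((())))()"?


Input: "()()()()(())(((())))()"
Tracking depth:
  Position 0 '(': depth becomes 1
  Position 1 ')': depth becomes 0
  Position 2 '(': depth becomes 1
  Position 3 ')': depth becomes 0
  Position 4 '(': depth becomes 1
  Position 5 ')': depth becomes 0
  Position 6 '(': depth becomes 1
  Position 7 ')': depth becomes 0
  Position 8 '(': depth becomes 1
  Position 9 '(': depth becomes 2
  Position 10 ')': depth becomes 1
  Position 11 ')': depth becomes 0
  Position 12 '(': depth becomes 1
  Position 13 '(': depth becomes 2
  Position 14 '(': depth becomes 3
  Position 15 '(': depth becomes 4
  Position 16 ')': depth becomes 3
  Position 17 ')': depth becomes 2
  Position 18 ')': depth becomes 1
  Position 19 ')': depth becomes 0
  Position 20 '(': depth becomes 1
  Position 21 ')': depth becomes 0
Maximum depth reached: 4

4


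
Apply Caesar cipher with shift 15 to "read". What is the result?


Caesar cipher: shift "read" by 15
  'r' (pos 17) + 15 = pos 6 = 'g'
  'e' (pos 4) + 15 = pos 19 = 't'
  'a' (pos 0) + 15 = pos 15 = 'p'
  'd' (pos 3) + 15 = pos 18 = 's'
Result: gtps

gtps


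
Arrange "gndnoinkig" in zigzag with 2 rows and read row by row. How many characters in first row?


Zigzag "gndnoinkig" into 2 rows:
Placing characters:
  'g' => row 0
  'n' => row 1
  'd' => row 0
  'n' => row 1
  'o' => row 0
  'i' => row 1
  'n' => row 0
  'k' => row 1
  'i' => row 0
  'g' => row 1
Rows:
  Row 0: "gdoni"
  Row 1: "nnikg"
First row length: 5

5


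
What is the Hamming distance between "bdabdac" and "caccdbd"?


Comparing "bdabdac" and "caccdbd" position by position:
  Position 0: 'b' vs 'c' => differ
  Position 1: 'd' vs 'a' => differ
  Position 2: 'a' vs 'c' => differ
  Position 3: 'b' vs 'c' => differ
  Position 4: 'd' vs 'd' => same
  Position 5: 'a' vs 'b' => differ
  Position 6: 'c' vs 'd' => differ
Total differences (Hamming distance): 6

6


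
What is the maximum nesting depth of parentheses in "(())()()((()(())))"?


Input: "(())()()((()(())))"
Tracking depth:
  Position 0 '(': depth becomes 1
  Position 1 '(': depth becomes 2
  Position 2 ')': depth becomes 1
  Position 3 ')': depth becomes 0
  Position 4 '(': depth becomes 1
  Position 5 ')': depth becomes 0
  Position 6 '(': depth becomes 1
  Position 7 ')': depth becomes 0
  Position 8 '(': depth becomes 1
  Position 9 '(': depth becomes 2
  Position 10 '(': depth becomes 3
  Position 11 ')': depth becomes 2
  Position 12 '(': depth becomes 3
  Position 13 '(': depth becomes 4
  Position 14 ')': depth becomes 3
  Position 15 ')': depth becomes 2
  Position 16 ')': depth becomes 1
  Position 17 ')': depth becomes 0
Maximum depth reached: 4

4


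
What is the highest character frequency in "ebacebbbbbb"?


Input: ebacebbbbbb
Character counts:
  'a': 1
  'b': 7
  'c': 1
  'e': 2
Maximum frequency: 7

7


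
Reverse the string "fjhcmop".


Input: fjhcmop
Reading characters right to left:
  Position 6: 'p'
  Position 5: 'o'
  Position 4: 'm'
  Position 3: 'c'
  Position 2: 'h'
  Position 1: 'j'
  Position 0: 'f'
Reversed: pomchjf

pomchjf


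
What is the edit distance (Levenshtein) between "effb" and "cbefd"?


Computing edit distance: "effb" -> "cbefd"
DP table:
           c    b    e    f    d
      0    1    2    3    4    5
  e   1    1    2    2    3    4
  f   2    2    2    3    2    3
  f   3    3    3    3    3    3
  b   4    4    3    4    4    4
Edit distance = dp[4][5] = 4

4


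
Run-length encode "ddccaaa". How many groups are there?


Input: ddccaaa
Scanning for consecutive runs:
  Group 1: 'd' x 2 (positions 0-1)
  Group 2: 'c' x 2 (positions 2-3)
  Group 3: 'a' x 3 (positions 4-6)
Total groups: 3

3


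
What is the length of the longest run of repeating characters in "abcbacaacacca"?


Input: "abcbacaacacca"
Scanning for longest run:
  Position 1 ('b'): new char, reset run to 1
  Position 2 ('c'): new char, reset run to 1
  Position 3 ('b'): new char, reset run to 1
  Position 4 ('a'): new char, reset run to 1
  Position 5 ('c'): new char, reset run to 1
  Position 6 ('a'): new char, reset run to 1
  Position 7 ('a'): continues run of 'a', length=2
  Position 8 ('c'): new char, reset run to 1
  Position 9 ('a'): new char, reset run to 1
  Position 10 ('c'): new char, reset run to 1
  Position 11 ('c'): continues run of 'c', length=2
  Position 12 ('a'): new char, reset run to 1
Longest run: 'a' with length 2

2


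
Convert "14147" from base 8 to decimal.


Input: "14147" in base 8
Positional expansion:
  Digit '1' (value 1) x 8^4 = 4096
  Digit '4' (value 4) x 8^3 = 2048
  Digit '1' (value 1) x 8^2 = 64
  Digit '4' (value 4) x 8^1 = 32
  Digit '7' (value 7) x 8^0 = 7
Sum = 6247

6247


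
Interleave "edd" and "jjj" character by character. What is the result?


Interleaving "edd" and "jjj":
  Position 0: 'e' from first, 'j' from second => "ej"
  Position 1: 'd' from first, 'j' from second => "dj"
  Position 2: 'd' from first, 'j' from second => "dj"
Result: ejdjdj

ejdjdj


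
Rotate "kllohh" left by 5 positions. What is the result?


Input: "kllohh", rotate left by 5
First 5 characters: "klloh"
Remaining characters: "h"
Concatenate remaining + first: "h" + "klloh" = "hklloh"

hklloh
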